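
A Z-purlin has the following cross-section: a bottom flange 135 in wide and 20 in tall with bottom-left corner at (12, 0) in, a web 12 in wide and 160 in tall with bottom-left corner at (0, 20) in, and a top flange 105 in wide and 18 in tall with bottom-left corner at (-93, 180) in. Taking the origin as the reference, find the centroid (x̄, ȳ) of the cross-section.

x̄ = 22.98 in, ȳ = 88.51 in

bottom flange: A = 135 × 20 = 2700.00, centroid at (79.50, 10.00).
web: A = 12 × 160 = 1920.00, centroid at (6.00, 100.00).
top flange: A = 105 × 18 = 1890.00, centroid at (-40.50, 189.00).
ΣA = 6510.00 in²
ΣAx̄ = (2700.00)(79.50) + (1920.00)(6.00) + (1890.00)(-40.50) = 149625.00 in³
ΣAȳ = (2700.00)(10.00) + (1920.00)(100.00) + (1890.00)(189.00) = 576210.00 in³
x̄ = 149625.00 / 6510.00 = 22.98 in
ȳ = 576210.00 / 6510.00 = 88.51 in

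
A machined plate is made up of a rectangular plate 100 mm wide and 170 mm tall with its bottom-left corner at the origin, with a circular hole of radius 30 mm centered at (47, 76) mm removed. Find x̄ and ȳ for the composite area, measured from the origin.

x̄ = 50.60 mm, ȳ = 86.80 mm

plate: A = 100 × 170 = 17000.00, centroid at (50.00, 85.00).
hole: A = −π·30² = -2827.43, centroid at (47.00, 76.00).
ΣA = 14172.57 mm²
ΣAx̄ = (17000.00)(50.00) + (-2827.43)(47.00) = 717110.63 mm³
ΣAȳ = (17000.00)(85.00) + (-2827.43)(76.00) = 1230115.06 mm³
x̄ = 717110.63 / 14172.57 = 50.60 mm
ȳ = 1230115.06 / 14172.57 = 86.80 mm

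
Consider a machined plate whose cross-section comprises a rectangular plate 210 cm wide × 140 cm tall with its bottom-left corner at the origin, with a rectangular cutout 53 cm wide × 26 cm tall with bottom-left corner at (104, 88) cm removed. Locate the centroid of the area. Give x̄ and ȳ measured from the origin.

Part | A | x̄ᵢ | ȳᵢ | A·x̄ᵢ | A·ȳᵢ
plate | 29400.00 | 105.00 | 70.00 | 3087000.00 | 2058000.00
hole | -1378.00 | 130.50 | 101.00 | -179829.00 | -139178.00
Σ | 28022.00 |  |  | 2907171.00 | 1918822.00
x̄ = 2907171.00 / 28022.00 = 103.75 cm
ȳ = 1918822.00 / 28022.00 = 68.48 cm

x̄ = 103.75 cm, ȳ = 68.48 cm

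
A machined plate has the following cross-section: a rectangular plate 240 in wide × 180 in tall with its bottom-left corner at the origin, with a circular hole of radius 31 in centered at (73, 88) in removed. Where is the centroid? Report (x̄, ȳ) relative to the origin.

Part | A | x̄ᵢ | ȳᵢ | A·x̄ᵢ | A·ȳᵢ
plate | 43200.00 | 120.00 | 90.00 | 5184000.00 | 3888000.00
hole | -3019.07 | 73.00 | 88.00 | -220392.15 | -265678.21
Σ | 40180.93 |  |  | 4963607.85 | 3622321.79
x̄ = 4963607.85 / 40180.93 = 123.53 in
ȳ = 3622321.79 / 40180.93 = 90.15 in

x̄ = 123.53 in, ȳ = 90.15 in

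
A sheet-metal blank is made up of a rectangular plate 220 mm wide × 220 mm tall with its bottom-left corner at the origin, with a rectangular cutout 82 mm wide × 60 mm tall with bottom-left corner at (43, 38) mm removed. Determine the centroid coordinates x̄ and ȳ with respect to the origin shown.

plate: A = 220 × 220 = 48400.00, centroid at (110.00, 110.00).
hole: A = −(82 × 60) = -4920.00, centroid at (84.00, 68.00).
ΣA = 43480.00 mm², ΣAx̄ = 4910720.00 mm³, ΣAȳ = 4989440.00 mm³.
x̄ = 4910720.00/43480.00 = 112.94 mm; ȳ = 4989440.00/43480.00 = 114.75 mm.

x̄ = 112.94 mm, ȳ = 114.75 mm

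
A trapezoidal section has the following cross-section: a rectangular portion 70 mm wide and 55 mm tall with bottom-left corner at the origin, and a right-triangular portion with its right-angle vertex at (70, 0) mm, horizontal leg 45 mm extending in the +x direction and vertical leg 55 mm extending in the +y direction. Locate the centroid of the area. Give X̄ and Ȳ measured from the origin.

X̄ = 47.16 mm, Ȳ = 25.27 mm

rectangular portion: A = 70 × 55 = 3850.00, centroid at (35.00, 27.50).
triangular portion: A = ½·45·55 = 1237.50, centroid at (85.00, 18.33).
ΣA = 5087.50 mm², ΣAX̄ = 239937.50 mm³, ΣAȲ = 128562.50 mm³.
X̄ = 239937.50/5087.50 = 47.16 mm; Ȳ = 128562.50/5087.50 = 25.27 mm.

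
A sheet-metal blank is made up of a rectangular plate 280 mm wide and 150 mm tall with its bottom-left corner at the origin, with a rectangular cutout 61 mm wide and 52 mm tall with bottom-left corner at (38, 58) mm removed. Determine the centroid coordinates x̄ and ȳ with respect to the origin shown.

x̄ = 145.84 mm, ȳ = 74.26 mm

plate: A = 280 × 150 = 42000.00, centroid at (140.00, 75.00).
hole: A = −(61 × 52) = -3172.00, centroid at (68.50, 84.00).
ΣA = 38828.00 mm²
ΣAx̄ = (42000.00)(140.00) + (-3172.00)(68.50) = 5662718.00 mm³
ΣAȳ = (42000.00)(75.00) + (-3172.00)(84.00) = 2883552.00 mm³
x̄ = 5662718.00 / 38828.00 = 145.84 mm
ȳ = 2883552.00 / 38828.00 = 74.26 mm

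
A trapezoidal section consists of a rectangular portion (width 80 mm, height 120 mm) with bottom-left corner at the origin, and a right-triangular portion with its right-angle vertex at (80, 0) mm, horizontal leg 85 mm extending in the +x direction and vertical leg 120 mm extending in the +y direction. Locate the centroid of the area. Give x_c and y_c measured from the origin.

Part | A | x̄ᵢ | ȳᵢ | A·x̄ᵢ | A·ȳᵢ
rectangular portion | 9600.00 | 40.00 | 60.00 | 384000.00 | 576000.00
triangular portion | 5100.00 | 108.33 | 40.00 | 552500.00 | 204000.00
Σ | 14700.00 |  |  | 936500.00 | 780000.00
x_c = 936500.00 / 14700.00 = 63.71 mm
y_c = 780000.00 / 14700.00 = 53.06 mm

x_c = 63.71 mm, y_c = 53.06 mm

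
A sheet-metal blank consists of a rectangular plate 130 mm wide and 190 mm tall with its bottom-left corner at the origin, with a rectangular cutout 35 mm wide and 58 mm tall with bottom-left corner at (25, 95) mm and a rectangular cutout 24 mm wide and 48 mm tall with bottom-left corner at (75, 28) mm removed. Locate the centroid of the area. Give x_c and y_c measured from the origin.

x_c = 65.94 mm, y_c = 94.57 mm

plate: A = 130 × 190 = 24700.00, centroid at (65.00, 95.00).
hole 1: A = −(35 × 58) = -2030.00, centroid at (42.50, 124.00).
hole 2: A = −(24 × 48) = -1152.00, centroid at (87.00, 52.00).
ΣA = 21518.00 mm², ΣAx_c = 1419001.00 mm³, ΣAy_c = 2034876.00 mm³.
x_c = 1419001.00/21518.00 = 65.94 mm; y_c = 2034876.00/21518.00 = 94.57 mm.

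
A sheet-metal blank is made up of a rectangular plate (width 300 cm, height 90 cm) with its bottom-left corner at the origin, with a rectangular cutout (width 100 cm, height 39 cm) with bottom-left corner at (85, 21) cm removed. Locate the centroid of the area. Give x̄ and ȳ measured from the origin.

x̄ = 152.53 cm, ȳ = 45.76 cm

plate: A = 300 × 90 = 27000.00, centroid at (150.00, 45.00).
hole: A = −(100 × 39) = -3900.00, centroid at (135.00, 40.50).
ΣA = 23100.00 cm², ΣAx̄ = 3523500.00 cm³, ΣAȳ = 1057050.00 cm³.
x̄ = 3523500.00/23100.00 = 152.53 cm; ȳ = 1057050.00/23100.00 = 45.76 cm.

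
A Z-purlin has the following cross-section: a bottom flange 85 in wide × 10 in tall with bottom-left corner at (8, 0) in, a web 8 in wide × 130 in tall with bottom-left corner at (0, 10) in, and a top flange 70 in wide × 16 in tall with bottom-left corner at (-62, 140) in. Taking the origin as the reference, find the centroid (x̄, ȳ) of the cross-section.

bottom flange: A = 85 × 10 = 850.00, centroid at (50.50, 5.00).
web: A = 8 × 130 = 1040.00, centroid at (4.00, 75.00).
top flange: A = 70 × 16 = 1120.00, centroid at (-27.00, 148.00).
ΣA = 3010.00 in², ΣAx̄ = 16845.00 in³, ΣAȳ = 248010.00 in³.
x̄ = 16845.00/3010.00 = 5.60 in; ȳ = 248010.00/3010.00 = 82.40 in.

x̄ = 5.60 in, ȳ = 82.40 in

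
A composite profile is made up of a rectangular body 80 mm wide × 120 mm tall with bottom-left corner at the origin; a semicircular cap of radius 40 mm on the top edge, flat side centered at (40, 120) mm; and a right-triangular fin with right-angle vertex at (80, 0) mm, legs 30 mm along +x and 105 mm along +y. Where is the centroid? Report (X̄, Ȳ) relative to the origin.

X̄ = 45.75 mm, Ȳ = 71.26 mm

rectangular body: A = 80 × 120 = 9600.00, centroid at (40.00, 60.00).
semicircular top: A = ½π·40² = 2513.27, centroid at (40.00, 136.98).
triangular fin: A = ½·30·105 = 1575.00, centroid at (90.00, 35.00).
ΣA = 13688.27 mm², ΣAX̄ = 626280.96 mm³, ΣAȲ = 975384.56 mm³.
X̄ = 626280.96/13688.27 = 45.75 mm; Ȳ = 975384.56/13688.27 = 71.26 mm.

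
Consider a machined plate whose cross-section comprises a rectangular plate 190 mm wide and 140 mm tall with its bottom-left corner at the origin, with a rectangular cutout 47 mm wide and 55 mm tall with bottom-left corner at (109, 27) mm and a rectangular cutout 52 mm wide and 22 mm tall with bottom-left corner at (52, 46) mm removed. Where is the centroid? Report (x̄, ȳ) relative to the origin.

x̄ = 91.61 mm, ȳ = 72.40 mm

plate: A = 190 × 140 = 26600.00, centroid at (95.00, 70.00).
hole 1: A = −(47 × 55) = -2585.00, centroid at (132.50, 54.50).
hole 2: A = −(52 × 22) = -1144.00, centroid at (78.00, 57.00).
ΣA = 22871.00 mm², ΣAx̄ = 2095255.50 mm³, ΣAȳ = 1655909.50 mm³.
x̄ = 2095255.50/22871.00 = 91.61 mm; ȳ = 1655909.50/22871.00 = 72.40 mm.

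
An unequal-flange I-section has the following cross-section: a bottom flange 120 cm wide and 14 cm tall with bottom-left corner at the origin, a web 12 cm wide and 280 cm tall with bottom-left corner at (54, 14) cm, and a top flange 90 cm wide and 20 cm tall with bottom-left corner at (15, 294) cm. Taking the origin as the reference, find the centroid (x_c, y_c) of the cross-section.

bottom flange: A = 120 × 14 = 1680.00, centroid at (60.00, 7.00).
web: A = 12 × 280 = 3360.00, centroid at (60.00, 154.00).
top flange: A = 90 × 20 = 1800.00, centroid at (60.00, 304.00).
ΣA = 6840.00 cm²
ΣAx_c = (1680.00)(60.00) + (3360.00)(60.00) + (1800.00)(60.00) = 410400.00 cm³
ΣAy_c = (1680.00)(7.00) + (3360.00)(154.00) + (1800.00)(304.00) = 1076400.00 cm³
x_c = 410400.00 / 6840.00 = 60.00 cm
y_c = 1076400.00 / 6840.00 = 157.37 cm

x_c = 60.00 cm, y_c = 157.37 cm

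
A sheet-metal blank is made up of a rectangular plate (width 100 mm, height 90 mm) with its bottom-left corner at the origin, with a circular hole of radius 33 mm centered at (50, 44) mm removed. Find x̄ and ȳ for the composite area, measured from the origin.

Part | A | x̄ᵢ | ȳᵢ | A·x̄ᵢ | A·ȳᵢ
plate | 9000.00 | 50.00 | 45.00 | 450000.00 | 405000.00
hole | -3421.19 | 50.00 | 44.00 | -171059.72 | -150532.55
Σ | 5578.81 |  |  | 278940.28 | 254467.45
x̄ = 278940.28 / 5578.81 = 50.00 mm
ȳ = 254467.45 / 5578.81 = 45.61 mm

x̄ = 50.00 mm, ȳ = 45.61 mm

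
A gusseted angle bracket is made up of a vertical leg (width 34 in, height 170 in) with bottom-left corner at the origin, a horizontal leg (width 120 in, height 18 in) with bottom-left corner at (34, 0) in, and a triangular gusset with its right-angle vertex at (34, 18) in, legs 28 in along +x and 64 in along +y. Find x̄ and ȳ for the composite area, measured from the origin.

x̄ = 38.49 in, ȳ = 61.79 in

vertical leg: A = 34 × 170 = 5780.00, centroid at (17.00, 85.00).
horizontal leg: A = 120 × 18 = 2160.00, centroid at (94.00, 9.00).
gusset: A = ½·28·64 = 896.00, centroid at (43.33, 39.33).
ΣA = 8836.00 in², ΣAx̄ = 340126.67 in³, ΣAȳ = 545982.67 in³.
x̄ = 340126.67/8836.00 = 38.49 in; ȳ = 545982.67/8836.00 = 61.79 in.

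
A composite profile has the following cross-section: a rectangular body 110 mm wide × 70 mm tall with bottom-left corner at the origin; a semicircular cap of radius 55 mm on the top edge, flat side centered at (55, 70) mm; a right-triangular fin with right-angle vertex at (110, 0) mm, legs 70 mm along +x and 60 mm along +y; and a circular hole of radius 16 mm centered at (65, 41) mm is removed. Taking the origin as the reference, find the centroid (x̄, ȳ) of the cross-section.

Part | A | x̄ᵢ | ȳᵢ | A·x̄ᵢ | A·ȳᵢ
rectangular body | 7700.00 | 55.00 | 35.00 | 423500.00 | 269500.00
semicircular top | 4751.66 | 55.00 | 93.34 | 261341.24 | 443532.79
triangular fin | 2100.00 | 133.33 | 20.00 | 280000.00 | 42000.00
hole | -804.25 | 65.00 | 41.00 | -52276.10 | -32974.16
Σ | 13747.41 |  |  | 912565.14 | 722058.63
x̄ = 912565.14 / 13747.41 = 66.38 mm
ȳ = 722058.63 / 13747.41 = 52.52 mm

x̄ = 66.38 mm, ȳ = 52.52 mm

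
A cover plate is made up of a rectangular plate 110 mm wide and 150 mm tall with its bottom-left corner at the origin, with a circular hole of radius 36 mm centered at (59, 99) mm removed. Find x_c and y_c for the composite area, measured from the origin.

x_c = 53.69 mm, y_c = 67.14 mm

plate: A = 110 × 150 = 16500.00, centroid at (55.00, 75.00).
hole: A = −π·36² = -4071.50, centroid at (59.00, 99.00).
ΣA = 12428.50 mm²
ΣAx_c = (16500.00)(55.00) + (-4071.50)(59.00) = 667281.26 mm³
ΣAy_c = (16500.00)(75.00) + (-4071.50)(99.00) = 834421.10 mm³
x_c = 667281.26 / 12428.50 = 53.69 mm
y_c = 834421.10 / 12428.50 = 67.14 mm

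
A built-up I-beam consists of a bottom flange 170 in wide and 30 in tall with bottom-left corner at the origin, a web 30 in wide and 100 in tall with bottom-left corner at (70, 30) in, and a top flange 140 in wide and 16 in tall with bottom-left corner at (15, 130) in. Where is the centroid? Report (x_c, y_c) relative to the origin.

x_c = 85.00 in, y_c = 60.50 in

bottom flange: A = 170 × 30 = 5100.00, centroid at (85.00, 15.00).
web: A = 30 × 100 = 3000.00, centroid at (85.00, 80.00).
top flange: A = 140 × 16 = 2240.00, centroid at (85.00, 138.00).
ΣA = 10340.00 in²
ΣAx_c = (5100.00)(85.00) + (3000.00)(85.00) + (2240.00)(85.00) = 878900.00 in³
ΣAy_c = (5100.00)(15.00) + (3000.00)(80.00) + (2240.00)(138.00) = 625620.00 in³
x_c = 878900.00 / 10340.00 = 85.00 in
y_c = 625620.00 / 10340.00 = 60.50 in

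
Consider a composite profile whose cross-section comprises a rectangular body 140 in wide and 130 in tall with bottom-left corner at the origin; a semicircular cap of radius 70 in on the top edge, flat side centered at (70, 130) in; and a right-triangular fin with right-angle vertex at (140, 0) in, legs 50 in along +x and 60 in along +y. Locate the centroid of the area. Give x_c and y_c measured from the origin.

Part | A | x̄ᵢ | ȳᵢ | A·x̄ᵢ | A·ȳᵢ
rectangular body | 18200.00 | 70.00 | 65.00 | 1274000.00 | 1183000.00
semicircular top | 7696.90 | 70.00 | 159.71 | 538783.14 | 1229263.93
triangular fin | 1500.00 | 156.67 | 20.00 | 235000.00 | 30000.00
Σ | 27396.90 |  |  | 2047783.14 | 2442263.93
x_c = 2047783.14 / 27396.90 = 74.75 in
y_c = 2442263.93 / 27396.90 = 89.14 in

x_c = 74.75 in, y_c = 89.14 in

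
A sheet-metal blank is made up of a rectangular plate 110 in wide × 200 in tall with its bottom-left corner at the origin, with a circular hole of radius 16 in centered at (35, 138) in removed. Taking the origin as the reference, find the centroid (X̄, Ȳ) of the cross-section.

X̄ = 55.76 in, Ȳ = 98.56 in

plate: A = 110 × 200 = 22000.00, centroid at (55.00, 100.00).
hole: A = −π·16² = -804.25, centroid at (35.00, 138.00).
ΣA = 21195.75 in²
ΣAX̄ = (22000.00)(55.00) + (-804.25)(35.00) = 1181851.33 in³
ΣAȲ = (22000.00)(100.00) + (-804.25)(138.00) = 2089013.81 in³
X̄ = 1181851.33 / 21195.75 = 55.76 in
Ȳ = 2089013.81 / 21195.75 = 98.56 in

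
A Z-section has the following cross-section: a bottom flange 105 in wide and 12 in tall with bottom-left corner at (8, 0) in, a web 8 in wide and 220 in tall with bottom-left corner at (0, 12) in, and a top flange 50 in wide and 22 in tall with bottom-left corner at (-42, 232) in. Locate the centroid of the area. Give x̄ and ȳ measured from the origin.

x̄ = 15.67 in, ȳ = 118.83 in

bottom flange: A = 105 × 12 = 1260.00, centroid at (60.50, 6.00).
web: A = 8 × 220 = 1760.00, centroid at (4.00, 122.00).
top flange: A = 50 × 22 = 1100.00, centroid at (-17.00, 243.00).
ΣA = 4120.00 in², ΣAx̄ = 64570.00 in³, ΣAȳ = 489580.00 in³.
x̄ = 64570.00/4120.00 = 15.67 in; ȳ = 489580.00/4120.00 = 118.83 in.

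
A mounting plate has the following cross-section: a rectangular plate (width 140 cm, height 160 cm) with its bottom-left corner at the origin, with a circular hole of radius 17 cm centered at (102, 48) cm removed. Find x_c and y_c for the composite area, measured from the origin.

x_c = 68.65 cm, y_c = 81.35 cm

Part | A | x̄ᵢ | ȳᵢ | A·x̄ᵢ | A·ȳᵢ
plate | 22400.00 | 70.00 | 80.00 | 1568000.00 | 1792000.00
hole | -907.92 | 102.00 | 48.00 | -92607.87 | -43580.17
Σ | 21492.08 |  |  | 1475392.13 | 1748419.83
x_c = 1475392.13 / 21492.08 = 68.65 cm
y_c = 1748419.83 / 21492.08 = 81.35 cm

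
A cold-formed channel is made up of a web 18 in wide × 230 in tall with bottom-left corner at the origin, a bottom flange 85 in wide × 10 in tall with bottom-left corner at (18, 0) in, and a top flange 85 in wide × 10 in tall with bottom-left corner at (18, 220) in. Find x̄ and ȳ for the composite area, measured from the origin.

x̄ = 23.99 in, ȳ = 115.00 in

web: A = 18 × 230 = 4140.00, centroid at (9.00, 115.00).
bottom flange: A = 85 × 10 = 850.00, centroid at (60.50, 5.00).
top flange: A = 85 × 10 = 850.00, centroid at (60.50, 225.00).
ΣA = 5840.00 in²
ΣAx̄ = (4140.00)(9.00) + (850.00)(60.50) + (850.00)(60.50) = 140110.00 in³
ΣAȳ = (4140.00)(115.00) + (850.00)(5.00) + (850.00)(225.00) = 671600.00 in³
x̄ = 140110.00 / 5840.00 = 23.99 in
ȳ = 671600.00 / 5840.00 = 115.00 in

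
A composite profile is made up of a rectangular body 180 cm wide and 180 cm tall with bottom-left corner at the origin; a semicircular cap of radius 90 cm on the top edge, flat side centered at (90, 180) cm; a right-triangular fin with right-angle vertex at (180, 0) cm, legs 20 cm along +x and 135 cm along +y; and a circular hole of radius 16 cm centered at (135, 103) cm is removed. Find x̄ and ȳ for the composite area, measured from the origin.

Part | A | x̄ᵢ | ȳᵢ | A·x̄ᵢ | A·ȳᵢ
rectangular body | 32400.00 | 90.00 | 90.00 | 2916000.00 | 2916000.00
semicircular top | 12723.45 | 90.00 | 218.20 | 1145110.52 | 2776221.04
triangular fin | 1350.00 | 186.67 | 45.00 | 252000.00 | 60750.00
hole | -804.25 | 135.00 | 103.00 | -108573.44 | -82837.52
Σ | 45669.20 |  |  | 4204537.08 | 5670133.53
x̄ = 4204537.08 / 45669.20 = 92.07 cm
ȳ = 5670133.53 / 45669.20 = 124.16 cm

x̄ = 92.07 cm, ȳ = 124.16 cm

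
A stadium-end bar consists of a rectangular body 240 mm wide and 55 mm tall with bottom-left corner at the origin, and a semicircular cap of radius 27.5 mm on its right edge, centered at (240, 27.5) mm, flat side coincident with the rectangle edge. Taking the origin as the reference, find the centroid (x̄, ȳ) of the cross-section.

rectangular body: A = 240 × 55 = 13200.00, centroid at (120.00, 27.50).
semicircular end: A = ½π·27.5² = 1187.91, centroid at (251.67, 27.50).
ΣA = 14387.91 mm²
ΣAx̄ = (13200.00)(120.00) + (1187.91)(251.67) = 1882964.12 mm³
ΣAȳ = (13200.00)(27.50) + (1187.91)(27.50) = 395667.65 mm³
x̄ = 1882964.12 / 14387.91 = 130.87 mm
ȳ = 395667.65 / 14387.91 = 27.50 mm

x̄ = 130.87 mm, ȳ = 27.50 mm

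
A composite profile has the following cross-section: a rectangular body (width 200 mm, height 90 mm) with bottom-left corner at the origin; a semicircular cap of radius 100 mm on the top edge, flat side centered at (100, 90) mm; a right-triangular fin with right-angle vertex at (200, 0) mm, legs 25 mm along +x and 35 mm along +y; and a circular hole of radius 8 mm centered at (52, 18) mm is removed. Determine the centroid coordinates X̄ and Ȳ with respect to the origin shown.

X̄ = 101.68 mm, Ȳ = 85.19 mm

rectangular body: A = 200 × 90 = 18000.00, centroid at (100.00, 45.00).
semicircular top: A = ½π·100² = 15707.96, centroid at (100.00, 132.44).
triangular fin: A = ½·25·35 = 437.50, centroid at (208.33, 11.67).
hole: A = −π·8² = -201.06, centroid at (52.00, 18.00).
ΣA = 33944.40 mm², ΣAX̄ = 3451486.94 mm³, ΣAȲ = 2891868.41 mm³.
X̄ = 3451486.94/33944.40 = 101.68 mm; Ȳ = 2891868.41/33944.40 = 85.19 mm.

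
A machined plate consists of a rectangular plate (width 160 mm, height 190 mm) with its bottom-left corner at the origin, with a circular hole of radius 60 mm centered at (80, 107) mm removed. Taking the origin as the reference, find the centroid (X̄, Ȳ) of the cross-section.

X̄ = 80.00 mm, Ȳ = 87.89 mm

Part | A | x̄ᵢ | ȳᵢ | A·x̄ᵢ | A·ȳᵢ
plate | 30400.00 | 80.00 | 95.00 | 2432000.00 | 2888000.00
hole | -11309.73 | 80.00 | 107.00 | -904778.68 | -1210141.49
Σ | 19090.27 |  |  | 1527221.32 | 1677858.51
X̄ = 1527221.32 / 19090.27 = 80.00 mm
Ȳ = 1677858.51 / 19090.27 = 87.89 mm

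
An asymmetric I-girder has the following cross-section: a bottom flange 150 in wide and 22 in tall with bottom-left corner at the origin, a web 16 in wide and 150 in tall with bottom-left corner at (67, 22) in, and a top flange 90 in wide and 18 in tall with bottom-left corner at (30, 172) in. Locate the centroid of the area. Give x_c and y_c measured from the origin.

Part | A | x̄ᵢ | ȳᵢ | A·x̄ᵢ | A·ȳᵢ
bottom flange | 3300.00 | 75.00 | 11.00 | 247500.00 | 36300.00
web | 2400.00 | 75.00 | 97.00 | 180000.00 | 232800.00
top flange | 1620.00 | 75.00 | 181.00 | 121500.00 | 293220.00
Σ | 7320.00 |  |  | 549000.00 | 562320.00
x_c = 549000.00 / 7320.00 = 75.00 in
y_c = 562320.00 / 7320.00 = 76.82 in

x_c = 75.00 in, y_c = 76.82 in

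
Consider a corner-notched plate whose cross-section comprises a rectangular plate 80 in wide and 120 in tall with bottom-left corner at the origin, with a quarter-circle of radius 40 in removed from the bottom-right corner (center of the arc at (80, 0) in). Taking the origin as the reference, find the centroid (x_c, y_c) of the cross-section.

plate: A = 80 × 120 = 9600.00, centroid at (40.00, 60.00).
removed quarter-circle: A = −¼π·40² = -1256.64, centroid at (63.02, 16.98).
ΣA = 8343.36 in², ΣAx_c = 304802.37 in³, ΣAy_c = 554666.67 in³.
x_c = 304802.37/8343.36 = 36.53 in; y_c = 554666.67/8343.36 = 66.48 in.

x_c = 36.53 in, y_c = 66.48 in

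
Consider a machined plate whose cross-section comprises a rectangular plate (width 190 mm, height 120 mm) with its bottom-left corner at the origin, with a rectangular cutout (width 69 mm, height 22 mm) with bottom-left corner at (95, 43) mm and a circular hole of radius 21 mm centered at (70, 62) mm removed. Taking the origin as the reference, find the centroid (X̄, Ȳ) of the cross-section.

X̄ = 94.11 mm, Ȳ = 60.32 mm

plate: A = 190 × 120 = 22800.00, centroid at (95.00, 60.00).
hole 1: A = −(69 × 22) = -1518.00, centroid at (129.50, 54.00).
hole 2: A = −π·21² = -1385.44, centroid at (70.00, 62.00).
ΣA = 19896.56 mm², ΣAX̄ = 1872438.03 mm³, ΣAȲ = 1200130.57 mm³.
X̄ = 1872438.03/19896.56 = 94.11 mm; Ȳ = 1200130.57/19896.56 = 60.32 mm.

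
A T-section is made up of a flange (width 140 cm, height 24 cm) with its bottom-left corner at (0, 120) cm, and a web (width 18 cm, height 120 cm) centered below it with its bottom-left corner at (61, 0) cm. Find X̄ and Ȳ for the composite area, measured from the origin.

X̄ = 70.00 cm, Ȳ = 103.83 cm

Part | A | x̄ᵢ | ȳᵢ | A·x̄ᵢ | A·ȳᵢ
web | 2160.00 | 70.00 | 60.00 | 151200.00 | 129600.00
flange | 3360.00 | 70.00 | 132.00 | 235200.00 | 443520.00
Σ | 5520.00 |  |  | 386400.00 | 573120.00
X̄ = 386400.00 / 5520.00 = 70.00 cm
Ȳ = 573120.00 / 5520.00 = 103.83 cm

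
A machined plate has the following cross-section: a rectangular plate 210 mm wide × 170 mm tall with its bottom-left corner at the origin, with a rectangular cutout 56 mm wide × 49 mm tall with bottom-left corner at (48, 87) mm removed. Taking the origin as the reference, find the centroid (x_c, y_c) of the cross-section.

x_c = 107.41 mm, y_c = 82.79 mm

Part | A | x̄ᵢ | ȳᵢ | A·x̄ᵢ | A·ȳᵢ
plate | 35700.00 | 105.00 | 85.00 | 3748500.00 | 3034500.00
hole | -2744.00 | 76.00 | 111.50 | -208544.00 | -305956.00
Σ | 32956.00 |  |  | 3539956.00 | 2728544.00
x_c = 3539956.00 / 32956.00 = 107.41 mm
y_c = 2728544.00 / 32956.00 = 82.79 mm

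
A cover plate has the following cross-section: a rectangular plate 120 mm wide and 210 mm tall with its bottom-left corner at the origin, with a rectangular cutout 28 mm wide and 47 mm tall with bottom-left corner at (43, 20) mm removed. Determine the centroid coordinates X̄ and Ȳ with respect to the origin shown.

X̄ = 60.17 mm, Ȳ = 108.39 mm

Part | A | x̄ᵢ | ȳᵢ | A·x̄ᵢ | A·ȳᵢ
plate | 25200.00 | 60.00 | 105.00 | 1512000.00 | 2646000.00
hole | -1316.00 | 57.00 | 43.50 | -75012.00 | -57246.00
Σ | 23884.00 |  |  | 1436988.00 | 2588754.00
X̄ = 1436988.00 / 23884.00 = 60.17 mm
Ȳ = 2588754.00 / 23884.00 = 108.39 mm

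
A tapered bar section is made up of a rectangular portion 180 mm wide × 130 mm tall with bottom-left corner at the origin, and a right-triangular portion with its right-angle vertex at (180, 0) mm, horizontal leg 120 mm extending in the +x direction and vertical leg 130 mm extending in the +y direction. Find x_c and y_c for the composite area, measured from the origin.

x_c = 122.50 mm, y_c = 59.58 mm

rectangular portion: A = 180 × 130 = 23400.00, centroid at (90.00, 65.00).
triangular portion: A = ½·120·130 = 7800.00, centroid at (220.00, 43.33).
ΣA = 31200.00 mm², ΣAx_c = 3822000.00 mm³, ΣAy_c = 1859000.00 mm³.
x_c = 3822000.00/31200.00 = 122.50 mm; y_c = 1859000.00/31200.00 = 59.58 mm.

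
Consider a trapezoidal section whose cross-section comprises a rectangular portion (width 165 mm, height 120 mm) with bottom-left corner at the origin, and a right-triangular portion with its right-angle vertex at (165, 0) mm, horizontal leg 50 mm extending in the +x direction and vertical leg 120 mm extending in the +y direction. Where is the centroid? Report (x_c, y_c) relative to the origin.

x_c = 95.55 mm, y_c = 57.37 mm

Part | A | x̄ᵢ | ȳᵢ | A·x̄ᵢ | A·ȳᵢ
rectangular portion | 19800.00 | 82.50 | 60.00 | 1633500.00 | 1188000.00
triangular portion | 3000.00 | 181.67 | 40.00 | 545000.00 | 120000.00
Σ | 22800.00 |  |  | 2178500.00 | 1308000.00
x_c = 2178500.00 / 22800.00 = 95.55 mm
y_c = 1308000.00 / 22800.00 = 57.37 mm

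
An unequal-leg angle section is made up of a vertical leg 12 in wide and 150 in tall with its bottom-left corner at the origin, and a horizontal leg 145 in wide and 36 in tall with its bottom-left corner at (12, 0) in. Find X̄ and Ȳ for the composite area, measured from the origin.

X̄ = 64.37 in, Ȳ = 32.62 in

vertical leg: A = 12 × 150 = 1800.00, centroid at (6.00, 75.00).
horizontal leg: A = 145 × 36 = 5220.00, centroid at (84.50, 18.00).
ΣA = 7020.00 in², ΣAX̄ = 451890.00 in³, ΣAȲ = 228960.00 in³.
X̄ = 451890.00/7020.00 = 64.37 in; Ȳ = 228960.00/7020.00 = 32.62 in.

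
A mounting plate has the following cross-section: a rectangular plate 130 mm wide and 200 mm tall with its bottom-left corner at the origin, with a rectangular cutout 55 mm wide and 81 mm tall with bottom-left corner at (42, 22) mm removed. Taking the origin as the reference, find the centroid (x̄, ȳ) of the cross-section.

Part | A | x̄ᵢ | ȳᵢ | A·x̄ᵢ | A·ȳᵢ
plate | 26000.00 | 65.00 | 100.00 | 1690000.00 | 2600000.00
hole | -4455.00 | 69.50 | 62.50 | -309622.50 | -278437.50
Σ | 21545.00 |  |  | 1380377.50 | 2321562.50
x̄ = 1380377.50 / 21545.00 = 64.07 mm
ȳ = 2321562.50 / 21545.00 = 107.75 mm

x̄ = 64.07 mm, ȳ = 107.75 mm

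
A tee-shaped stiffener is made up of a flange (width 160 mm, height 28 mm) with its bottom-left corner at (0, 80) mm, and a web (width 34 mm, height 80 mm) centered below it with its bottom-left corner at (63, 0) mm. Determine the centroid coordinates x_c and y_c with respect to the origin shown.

web: A = 34 × 80 = 2720.00, centroid at (80.00, 40.00).
flange: A = 160 × 28 = 4480.00, centroid at (80.00, 94.00).
ΣA = 7200.00 mm²
ΣAx_c = (2720.00)(80.00) + (4480.00)(80.00) = 576000.00 mm³
ΣAy_c = (2720.00)(40.00) + (4480.00)(94.00) = 529920.00 mm³
x_c = 576000.00 / 7200.00 = 80.00 mm
y_c = 529920.00 / 7200.00 = 73.60 mm

x_c = 80.00 mm, y_c = 73.60 mm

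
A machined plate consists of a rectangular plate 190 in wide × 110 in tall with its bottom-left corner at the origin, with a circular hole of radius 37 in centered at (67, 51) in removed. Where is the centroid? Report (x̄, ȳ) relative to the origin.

x̄ = 102.25 in, ȳ = 56.04 in

Part | A | x̄ᵢ | ȳᵢ | A·x̄ᵢ | A·ȳᵢ
plate | 20900.00 | 95.00 | 55.00 | 1985500.00 | 1149500.00
hole | -4300.84 | 67.00 | 51.00 | -288156.30 | -219342.86
Σ | 16599.16 |  |  | 1697343.70 | 930157.14
x̄ = 1697343.70 / 16599.16 = 102.25 in
ȳ = 930157.14 / 16599.16 = 56.04 in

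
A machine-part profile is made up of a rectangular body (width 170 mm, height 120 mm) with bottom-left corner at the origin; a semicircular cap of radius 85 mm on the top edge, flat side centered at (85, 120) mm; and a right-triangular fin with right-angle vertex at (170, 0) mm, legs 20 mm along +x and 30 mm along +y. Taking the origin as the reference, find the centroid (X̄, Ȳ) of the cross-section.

rectangular body: A = 170 × 120 = 20400.00, centroid at (85.00, 60.00).
semicircular top: A = ½π·85² = 11349.00, centroid at (85.00, 156.08).
triangular fin: A = ½·20·30 = 300.00, centroid at (176.67, 10.00).
ΣA = 32049.00 mm², ΣAX̄ = 2751665.29 mm³, ΣAȲ = 2998297.08 mm³.
X̄ = 2751665.29/32049.00 = 85.86 mm; Ȳ = 2998297.08/32049.00 = 93.55 mm.

X̄ = 85.86 mm, Ȳ = 93.55 mm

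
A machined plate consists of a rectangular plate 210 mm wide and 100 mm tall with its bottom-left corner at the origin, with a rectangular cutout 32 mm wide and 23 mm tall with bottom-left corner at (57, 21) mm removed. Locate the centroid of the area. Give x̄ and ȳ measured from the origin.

x̄ = 106.16 mm, ȳ = 50.64 mm

Part | A | x̄ᵢ | ȳᵢ | A·x̄ᵢ | A·ȳᵢ
plate | 21000.00 | 105.00 | 50.00 | 2205000.00 | 1050000.00
hole | -736.00 | 73.00 | 32.50 | -53728.00 | -23920.00
Σ | 20264.00 |  |  | 2151272.00 | 1026080.00
x̄ = 2151272.00 / 20264.00 = 106.16 mm
ȳ = 1026080.00 / 20264.00 = 50.64 mm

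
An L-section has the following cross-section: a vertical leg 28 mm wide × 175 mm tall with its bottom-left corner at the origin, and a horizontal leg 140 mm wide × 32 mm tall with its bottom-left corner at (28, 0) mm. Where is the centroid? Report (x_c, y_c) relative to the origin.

vertical leg: A = 28 × 175 = 4900.00, centroid at (14.00, 87.50).
horizontal leg: A = 140 × 32 = 4480.00, centroid at (98.00, 16.00).
ΣA = 9380.00 mm²
ΣAx_c = (4900.00)(14.00) + (4480.00)(98.00) = 507640.00 mm³
ΣAy_c = (4900.00)(87.50) + (4480.00)(16.00) = 500430.00 mm³
x_c = 507640.00 / 9380.00 = 54.12 mm
y_c = 500430.00 / 9380.00 = 53.35 mm

x_c = 54.12 mm, y_c = 53.35 mm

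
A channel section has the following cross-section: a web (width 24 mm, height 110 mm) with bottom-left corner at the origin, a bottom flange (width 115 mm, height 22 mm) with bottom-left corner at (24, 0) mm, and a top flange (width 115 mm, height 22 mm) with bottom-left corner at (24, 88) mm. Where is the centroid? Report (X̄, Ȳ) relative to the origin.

Part | A | x̄ᵢ | ȳᵢ | A·x̄ᵢ | A·ȳᵢ
web | 2640.00 | 12.00 | 55.00 | 31680.00 | 145200.00
bottom flange | 2530.00 | 81.50 | 11.00 | 206195.00 | 27830.00
top flange | 2530.00 | 81.50 | 99.00 | 206195.00 | 250470.00
Σ | 7700.00 |  |  | 444070.00 | 423500.00
X̄ = 444070.00 / 7700.00 = 57.67 mm
Ȳ = 423500.00 / 7700.00 = 55.00 mm

X̄ = 57.67 mm, Ȳ = 55.00 mm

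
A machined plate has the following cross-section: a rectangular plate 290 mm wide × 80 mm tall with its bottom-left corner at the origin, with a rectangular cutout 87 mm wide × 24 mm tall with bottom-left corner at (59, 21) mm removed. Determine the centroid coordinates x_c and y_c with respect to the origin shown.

x_c = 149.20 mm, y_c = 40.69 mm

plate: A = 290 × 80 = 23200.00, centroid at (145.00, 40.00).
hole: A = −(87 × 24) = -2088.00, centroid at (102.50, 33.00).
ΣA = 21112.00 mm²
ΣAx_c = (23200.00)(145.00) + (-2088.00)(102.50) = 3149980.00 mm³
ΣAy_c = (23200.00)(40.00) + (-2088.00)(33.00) = 859096.00 mm³
x_c = 3149980.00 / 21112.00 = 149.20 mm
y_c = 859096.00 / 21112.00 = 40.69 mm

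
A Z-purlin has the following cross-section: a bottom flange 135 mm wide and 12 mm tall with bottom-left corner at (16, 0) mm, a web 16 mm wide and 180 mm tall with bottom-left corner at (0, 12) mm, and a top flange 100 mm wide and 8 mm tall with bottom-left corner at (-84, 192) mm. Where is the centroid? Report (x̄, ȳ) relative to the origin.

Part | A | x̄ᵢ | ȳᵢ | A·x̄ᵢ | A·ȳᵢ
bottom flange | 1620.00 | 83.50 | 6.00 | 135270.00 | 9720.00
web | 2880.00 | 8.00 | 102.00 | 23040.00 | 293760.00
top flange | 800.00 | -34.00 | 196.00 | -27200.00 | 156800.00
Σ | 5300.00 |  |  | 131110.00 | 460280.00
x̄ = 131110.00 / 5300.00 = 24.74 mm
ȳ = 460280.00 / 5300.00 = 86.85 mm

x̄ = 24.74 mm, ȳ = 86.85 mm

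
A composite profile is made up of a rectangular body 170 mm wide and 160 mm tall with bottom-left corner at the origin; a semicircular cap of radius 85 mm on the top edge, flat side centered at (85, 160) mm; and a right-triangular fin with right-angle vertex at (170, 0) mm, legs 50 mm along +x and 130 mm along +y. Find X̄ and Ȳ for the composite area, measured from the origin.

X̄ = 92.90 mm, Ȳ = 108.67 mm

rectangular body: A = 170 × 160 = 27200.00, centroid at (85.00, 80.00).
semicircular top: A = ½π·85² = 11349.00, centroid at (85.00, 196.08).
triangular fin: A = ½·50·130 = 3250.00, centroid at (186.67, 43.33).
ΣA = 41799.00 mm²
ΣAX̄ = (27200.00)(85.00) + (11349.00)(85.00) + (3250.00)(186.67) = 3883331.96 mm³
ΣAȲ = (27200.00)(80.00) + (11349.00)(196.08) + (3250.00)(43.33) = 4542090.55 mm³
X̄ = 3883331.96 / 41799.00 = 92.90 mm
Ȳ = 4542090.55 / 41799.00 = 108.67 mm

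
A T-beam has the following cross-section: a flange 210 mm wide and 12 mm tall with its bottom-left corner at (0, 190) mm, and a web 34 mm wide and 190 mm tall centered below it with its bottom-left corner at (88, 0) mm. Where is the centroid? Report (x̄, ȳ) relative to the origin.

x̄ = 105.00 mm, ȳ = 123.34 mm

web: A = 34 × 190 = 6460.00, centroid at (105.00, 95.00).
flange: A = 210 × 12 = 2520.00, centroid at (105.00, 196.00).
ΣA = 8980.00 mm²
ΣAx̄ = (6460.00)(105.00) + (2520.00)(105.00) = 942900.00 mm³
ΣAȳ = (6460.00)(95.00) + (2520.00)(196.00) = 1107620.00 mm³
x̄ = 942900.00 / 8980.00 = 105.00 mm
ȳ = 1107620.00 / 8980.00 = 123.34 mm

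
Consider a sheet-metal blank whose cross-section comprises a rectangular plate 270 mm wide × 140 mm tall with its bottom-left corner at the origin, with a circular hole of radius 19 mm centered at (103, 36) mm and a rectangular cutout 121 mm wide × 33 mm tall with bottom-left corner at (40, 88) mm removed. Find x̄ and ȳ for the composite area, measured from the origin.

plate: A = 270 × 140 = 37800.00, centroid at (135.00, 70.00).
hole 1: A = −π·19² = -1134.11, centroid at (103.00, 36.00).
hole 2: A = −(121 × 33) = -3993.00, centroid at (100.50, 104.50).
ΣA = 32672.89 mm², ΣAx̄ = 4584889.66 mm³, ΣAȳ = 2187903.36 mm³.
x̄ = 4584889.66/32672.89 = 140.33 mm; ȳ = 2187903.36/32672.89 = 66.96 mm.

x̄ = 140.33 mm, ȳ = 66.96 mm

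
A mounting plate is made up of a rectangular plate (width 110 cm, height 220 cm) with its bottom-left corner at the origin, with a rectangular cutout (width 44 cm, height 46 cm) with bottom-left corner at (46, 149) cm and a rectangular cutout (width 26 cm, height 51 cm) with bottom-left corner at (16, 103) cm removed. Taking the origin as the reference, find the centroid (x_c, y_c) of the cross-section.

x_c = 55.39 cm, y_c = 102.80 cm

plate: A = 110 × 220 = 24200.00, centroid at (55.00, 110.00).
hole 1: A = −(44 × 46) = -2024.00, centroid at (68.00, 172.00).
hole 2: A = −(26 × 51) = -1326.00, centroid at (29.00, 128.50).
ΣA = 20850.00 cm²
ΣAx_c = (24200.00)(55.00) + (-2024.00)(68.00) + (-1326.00)(29.00) = 1154914.00 cm³
ΣAy_c = (24200.00)(110.00) + (-2024.00)(172.00) + (-1326.00)(128.50) = 2143481.00 cm³
x_c = 1154914.00 / 20850.00 = 55.39 cm
y_c = 2143481.00 / 20850.00 = 102.80 cm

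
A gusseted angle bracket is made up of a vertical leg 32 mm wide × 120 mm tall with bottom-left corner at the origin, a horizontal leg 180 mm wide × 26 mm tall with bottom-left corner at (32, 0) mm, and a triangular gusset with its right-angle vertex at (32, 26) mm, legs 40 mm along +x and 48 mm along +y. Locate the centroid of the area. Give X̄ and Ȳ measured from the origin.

vertical leg: A = 32 × 120 = 3840.00, centroid at (16.00, 60.00).
horizontal leg: A = 180 × 26 = 4680.00, centroid at (122.00, 13.00).
gusset: A = ½·40·48 = 960.00, centroid at (45.33, 42.00).
ΣA = 9480.00 mm², ΣAX̄ = 675920.00 mm³, ΣAȲ = 331560.00 mm³.
X̄ = 675920.00/9480.00 = 71.30 mm; Ȳ = 331560.00/9480.00 = 34.97 mm.

X̄ = 71.30 mm, Ȳ = 34.97 mm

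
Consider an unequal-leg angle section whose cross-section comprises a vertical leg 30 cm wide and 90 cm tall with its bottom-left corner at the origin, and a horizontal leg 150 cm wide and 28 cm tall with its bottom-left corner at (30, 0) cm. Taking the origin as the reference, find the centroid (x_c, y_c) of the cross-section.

vertical leg: A = 30 × 90 = 2700.00, centroid at (15.00, 45.00).
horizontal leg: A = 150 × 28 = 4200.00, centroid at (105.00, 14.00).
ΣA = 6900.00 cm², ΣAx_c = 481500.00 cm³, ΣAy_c = 180300.00 cm³.
x_c = 481500.00/6900.00 = 69.78 cm; y_c = 180300.00/6900.00 = 26.13 cm.

x_c = 69.78 cm, y_c = 26.13 cm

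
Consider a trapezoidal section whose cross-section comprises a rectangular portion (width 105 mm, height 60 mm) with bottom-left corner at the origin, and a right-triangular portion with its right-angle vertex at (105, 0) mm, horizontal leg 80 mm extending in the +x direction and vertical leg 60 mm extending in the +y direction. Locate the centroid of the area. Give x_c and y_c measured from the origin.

x_c = 74.34 mm, y_c = 27.24 mm

rectangular portion: A = 105 × 60 = 6300.00, centroid at (52.50, 30.00).
triangular portion: A = ½·80·60 = 2400.00, centroid at (131.67, 20.00).
ΣA = 8700.00 mm², ΣAx_c = 646750.00 mm³, ΣAy_c = 237000.00 mm³.
x_c = 646750.00/8700.00 = 74.34 mm; y_c = 237000.00/8700.00 = 27.24 mm.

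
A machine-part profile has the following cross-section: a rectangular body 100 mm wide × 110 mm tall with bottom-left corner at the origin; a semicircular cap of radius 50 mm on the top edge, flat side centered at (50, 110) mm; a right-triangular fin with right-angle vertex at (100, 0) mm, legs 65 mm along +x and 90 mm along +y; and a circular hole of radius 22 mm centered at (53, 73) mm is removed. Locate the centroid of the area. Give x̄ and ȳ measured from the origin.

rectangular body: A = 100 × 110 = 11000.00, centroid at (50.00, 55.00).
semicircular top: A = ½π·50² = 3926.99, centroid at (50.00, 131.22).
triangular fin: A = ½·65·90 = 2925.00, centroid at (121.67, 30.00).
hole: A = −π·22² = -1520.53, centroid at (53.00, 73.00).
ΣA = 16331.46 mm², ΣAx̄ = 1021636.41 mm³, ΣAȳ = 1097053.57 mm³.
x̄ = 1021636.41/16331.46 = 62.56 mm; ȳ = 1097053.57/16331.46 = 67.17 mm.

x̄ = 62.56 mm, ȳ = 67.17 mm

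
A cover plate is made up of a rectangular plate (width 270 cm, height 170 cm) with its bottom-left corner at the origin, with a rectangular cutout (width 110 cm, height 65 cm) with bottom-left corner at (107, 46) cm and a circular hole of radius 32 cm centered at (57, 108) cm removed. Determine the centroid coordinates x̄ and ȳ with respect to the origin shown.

x̄ = 136.63 cm, ȳ = 84.23 cm

Part | A | x̄ᵢ | ȳᵢ | A·x̄ᵢ | A·ȳᵢ
plate | 45900.00 | 135.00 | 85.00 | 6196500.00 | 3901500.00
hole 1 | -7150.00 | 162.00 | 78.50 | -1158300.00 | -561275.00
hole 2 | -3216.99 | 57.00 | 108.00 | -183368.48 | -347435.01
Σ | 35533.01 |  |  | 4854831.52 | 2992789.99
x̄ = 4854831.52 / 35533.01 = 136.63 cm
ȳ = 2992789.99 / 35533.01 = 84.23 cm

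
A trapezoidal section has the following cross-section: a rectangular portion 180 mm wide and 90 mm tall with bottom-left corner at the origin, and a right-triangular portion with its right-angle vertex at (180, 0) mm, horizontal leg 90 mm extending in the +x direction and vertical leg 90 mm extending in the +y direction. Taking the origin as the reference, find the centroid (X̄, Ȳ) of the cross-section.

X̄ = 114.00 mm, Ȳ = 42.00 mm

Part | A | x̄ᵢ | ȳᵢ | A·x̄ᵢ | A·ȳᵢ
rectangular portion | 16200.00 | 90.00 | 45.00 | 1458000.00 | 729000.00
triangular portion | 4050.00 | 210.00 | 30.00 | 850500.00 | 121500.00
Σ | 20250.00 |  |  | 2308500.00 | 850500.00
X̄ = 2308500.00 / 20250.00 = 114.00 mm
Ȳ = 850500.00 / 20250.00 = 42.00 mm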